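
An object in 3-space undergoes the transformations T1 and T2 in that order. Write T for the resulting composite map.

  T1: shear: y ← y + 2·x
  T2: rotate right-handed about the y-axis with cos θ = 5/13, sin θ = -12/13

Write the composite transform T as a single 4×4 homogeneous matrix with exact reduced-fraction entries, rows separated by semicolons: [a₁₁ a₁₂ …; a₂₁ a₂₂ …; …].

T = [5/13 0 -12/13 0; 2 1 0 0; 12/13 0 5/13 0; 0 0 0 1]

T1 = [1 0 0 0; 2 1 0 0; 0 0 1 0; 0 0 0 1]
T2·T1 = [5/13 0 -12/13 0; 2 1 0 0; 12/13 0 5/13 0; 0 0 0 1]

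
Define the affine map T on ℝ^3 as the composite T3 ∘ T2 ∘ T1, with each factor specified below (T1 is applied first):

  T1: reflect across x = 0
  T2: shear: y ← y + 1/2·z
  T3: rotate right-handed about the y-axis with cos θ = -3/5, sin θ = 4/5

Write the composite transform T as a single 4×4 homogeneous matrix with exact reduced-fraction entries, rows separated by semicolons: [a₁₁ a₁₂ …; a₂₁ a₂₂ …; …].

T1 = [-1 0 0 0; 0 1 0 0; 0 0 1 0; 0 0 0 1]
T2·T1 = [-1 0 0 0; 0 1 1/2 0; 0 0 1 0; 0 0 0 1]
T3·…·T1 = [3/5 0 4/5 0; 0 1 1/2 0; 4/5 0 -3/5 0; 0 0 0 1]

T = [3/5 0 4/5 0; 0 1 1/2 0; 4/5 0 -3/5 0; 0 0 0 1]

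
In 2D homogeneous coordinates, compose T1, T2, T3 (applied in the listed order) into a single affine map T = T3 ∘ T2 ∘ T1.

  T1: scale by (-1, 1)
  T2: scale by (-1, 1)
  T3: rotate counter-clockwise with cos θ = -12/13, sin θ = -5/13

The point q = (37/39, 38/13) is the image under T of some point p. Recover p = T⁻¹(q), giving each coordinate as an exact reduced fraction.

T1 = [-1 0 0; 0 1 0; 0 0 1]
T2·T1 = [1 0 0; 0 1 0; 0 0 1]
T3·…·T1 = [-12/13 5/13 0; -5/13 -12/13 0; 0 0 1]
det M = 1; M⁻¹ = [-12/13 -5/13 0; 5/13 -12/13 0; 0 0 1]
M⁻¹ · (37/39, 38/13)ᵀ = (-2, -7/3)ᵀ

p = (-2, -7/3)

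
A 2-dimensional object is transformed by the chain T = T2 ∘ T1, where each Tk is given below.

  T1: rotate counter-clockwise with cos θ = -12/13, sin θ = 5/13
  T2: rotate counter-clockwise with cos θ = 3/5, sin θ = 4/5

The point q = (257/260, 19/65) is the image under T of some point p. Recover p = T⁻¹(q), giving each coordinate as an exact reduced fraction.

p = (-1, 1/4)

T1 = [-12/13 -5/13 0; 5/13 -12/13 0; 0 0 1]
T2·T1 = [-56/65 33/65 0; -33/65 -56/65 0; 0 0 1]
det M = 1; M⁻¹ = [-56/65 -33/65 0; 33/65 -56/65 0; 0 0 1]
M⁻¹ · (257/260, 19/65)ᵀ = (-1, 1/4)ᵀ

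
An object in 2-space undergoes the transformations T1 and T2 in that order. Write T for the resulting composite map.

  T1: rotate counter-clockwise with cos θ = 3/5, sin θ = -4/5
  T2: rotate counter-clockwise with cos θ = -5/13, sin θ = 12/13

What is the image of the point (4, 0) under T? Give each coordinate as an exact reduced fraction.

T1 rotate counter-clockwise with cos θ = 3/5, sin θ = -4/5: (4, 0) → (12/5, -16/5)
T2 rotate counter-clockwise with cos θ = -5/13, sin θ = 12/13: (12/5, -16/5) → (132/65, 224/65)

T(p) = (132/65, 224/65)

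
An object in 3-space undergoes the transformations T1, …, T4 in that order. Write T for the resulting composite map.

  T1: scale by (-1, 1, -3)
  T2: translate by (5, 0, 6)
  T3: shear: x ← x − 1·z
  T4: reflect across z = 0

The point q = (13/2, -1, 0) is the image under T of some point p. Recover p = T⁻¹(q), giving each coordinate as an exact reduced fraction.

p = (-3/2, -1, 2)

T1 = [-1 0 0 0; 0 1 0 0; 0 0 -3 0; 0 0 0 1]
T2·T1 = [-1 0 0 5; 0 1 0 0; 0 0 -3 6; 0 0 0 1]
T3·…·T1 = [-1 0 3 -1; 0 1 0 0; 0 0 -3 6; 0 0 0 1]
T4·…·T1 = [-1 0 3 -1; 0 1 0 0; 0 0 3 -6; 0 0 0 1]
det M = -3; M⁻¹ = [-1 0 1 5; 0 1 0 0; 0 0 1/3 2; 0 0 0 1]
M⁻¹ · (13/2, -1, 0)ᵀ = (-3/2, -1, 2)ᵀ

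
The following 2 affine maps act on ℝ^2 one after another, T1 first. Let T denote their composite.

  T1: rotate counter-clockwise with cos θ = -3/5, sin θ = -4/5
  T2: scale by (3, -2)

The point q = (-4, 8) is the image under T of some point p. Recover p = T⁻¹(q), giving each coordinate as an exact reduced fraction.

p = (4, 4/3)

T1 = [-3/5 4/5 0; -4/5 -3/5 0; 0 0 1]
T2·T1 = [-9/5 12/5 0; 8/5 6/5 0; 0 0 1]
det M = -6; M⁻¹ = [-1/5 2/5 0; 4/15 3/10 0; 0 0 1]
M⁻¹ · (-4, 8)ᵀ = (4, 4/3)ᵀ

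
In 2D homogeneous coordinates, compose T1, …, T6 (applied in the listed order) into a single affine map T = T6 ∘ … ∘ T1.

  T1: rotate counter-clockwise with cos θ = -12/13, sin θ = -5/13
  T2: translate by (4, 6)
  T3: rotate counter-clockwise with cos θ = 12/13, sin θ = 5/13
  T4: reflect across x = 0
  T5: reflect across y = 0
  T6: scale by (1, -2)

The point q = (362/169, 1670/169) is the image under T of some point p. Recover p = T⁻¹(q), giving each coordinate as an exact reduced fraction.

p = (4, -1)

T1 = [-12/13 5/13 0; -5/13 -12/13 0; 0 0 1]
T2·T1 = [-12/13 5/13 4; -5/13 -12/13 6; 0 0 1]
T3·…·T1 = [-119/169 120/169 18/13; -120/169 -119/169 92/13; 0 0 1]
T4·…·T1 = [119/169 -120/169 -18/13; -120/169 -119/169 92/13; 0 0 1]
T5·…·T1 = [119/169 -120/169 -18/13; 120/169 119/169 -92/13; 0 0 1]
T6·…·T1 = [119/169 -120/169 -18/13; -240/169 -238/169 184/13; 0 0 1]
det M = -2; M⁻¹ = [119/169 -60/169 6; -120/169 -119/338 4; 0 0 1]
M⁻¹ · (362/169, 1670/169)ᵀ = (4, -1)ᵀ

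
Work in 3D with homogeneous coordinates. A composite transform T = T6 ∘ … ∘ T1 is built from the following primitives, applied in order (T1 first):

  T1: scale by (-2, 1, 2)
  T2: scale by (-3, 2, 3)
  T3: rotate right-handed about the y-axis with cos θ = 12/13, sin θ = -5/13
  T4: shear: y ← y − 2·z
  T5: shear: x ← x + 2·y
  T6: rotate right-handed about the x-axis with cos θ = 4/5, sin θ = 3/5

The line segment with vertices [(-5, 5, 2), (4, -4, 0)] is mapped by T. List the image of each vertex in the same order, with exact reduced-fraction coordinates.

T1 scale by (-2, 1, 2): (-5, 5, 2) → (10, 5, 4); (4, -4, 0) → (-8, -4, 0)
T2 scale by (-3, 2, 3): (10, 5, 4) → (-30, 10, 12); (-8, -4, 0) → (24, -8, 0)
T3 rotate right-handed about the y-axis with cos θ = 12/13, sin θ = -5/13: (-30, 10, 12) → (-420/13, 10, -6/13); (24, -8, 0) → (288/13, -8, 120/13)
T4 shear: y ← y − 2·z: (-420/13, 10, -6/13) → (-420/13, 142/13, -6/13); (288/13, -8, 120/13) → (288/13, -344/13, 120/13)
T5 shear: x ← x + 2·y: (-420/13, 142/13, -6/13) → (-136/13, 142/13, -6/13); (288/13, -344/13, 120/13) → (-400/13, -344/13, 120/13)
T6 rotate right-handed about the x-axis with cos θ = 4/5, sin θ = 3/5: (-136/13, 142/13, -6/13) → (-136/13, 586/65, 402/65); (-400/13, -344/13, 120/13) → (-400/13, -1736/65, -552/65)

image vertices: (-136/13, 586/65, 402/65), (-400/13, -1736/65, -552/65)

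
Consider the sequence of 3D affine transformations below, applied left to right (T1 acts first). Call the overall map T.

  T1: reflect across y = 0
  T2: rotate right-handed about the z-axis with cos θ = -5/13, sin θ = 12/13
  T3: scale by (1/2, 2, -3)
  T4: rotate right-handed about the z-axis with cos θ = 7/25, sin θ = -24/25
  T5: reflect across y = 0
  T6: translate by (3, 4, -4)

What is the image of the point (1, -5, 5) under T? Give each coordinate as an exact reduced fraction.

T1 reflect across y = 0: (1, -5, 5) → (1, 5, 5)
T2 rotate right-handed about the z-axis with cos θ = -5/13, sin θ = 12/13: (1, 5, 5) → (-5, -1, 5)
T3 scale by (1/2, 2, -3): (-5, -1, 5) → (-5/2, -2, -15)
T4 rotate right-handed about the z-axis with cos θ = 7/25, sin θ = -24/25: (-5/2, -2, -15) → (-131/50, 46/25, -15)
T5 reflect across y = 0: (-131/50, 46/25, -15) → (-131/50, -46/25, -15)
T6 translate by (3, 4, -4): (-131/50, -46/25, -15) → (19/50, 54/25, -19)

T(p) = (19/50, 54/25, -19)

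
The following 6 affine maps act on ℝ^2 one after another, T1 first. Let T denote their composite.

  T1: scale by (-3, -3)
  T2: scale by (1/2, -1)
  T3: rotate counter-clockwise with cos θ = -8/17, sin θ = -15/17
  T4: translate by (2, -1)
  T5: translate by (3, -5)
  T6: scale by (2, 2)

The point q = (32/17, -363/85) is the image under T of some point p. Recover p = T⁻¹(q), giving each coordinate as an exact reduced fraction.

p = (1, -9/5)

T1 = [-3 0 0; 0 -3 0; 0 0 1]
T2·T1 = [-3/2 0 0; 0 3 0; 0 0 1]
T3·…·T1 = [12/17 45/17 0; 45/34 -24/17 0; 0 0 1]
T4·…·T1 = [12/17 45/17 2; 45/34 -24/17 -1; 0 0 1]
T5·…·T1 = [12/17 45/17 5; 45/34 -24/17 -6; 0 0 1]
T6·…·T1 = [24/17 90/17 10; 45/17 -48/17 -12; 0 0 1]
det M = -18; M⁻¹ = [8/51 5/17 100/51; 5/34 -4/51 -41/17; 0 0 1]
M⁻¹ · (32/17, -363/85)ᵀ = (1, -9/5)ᵀ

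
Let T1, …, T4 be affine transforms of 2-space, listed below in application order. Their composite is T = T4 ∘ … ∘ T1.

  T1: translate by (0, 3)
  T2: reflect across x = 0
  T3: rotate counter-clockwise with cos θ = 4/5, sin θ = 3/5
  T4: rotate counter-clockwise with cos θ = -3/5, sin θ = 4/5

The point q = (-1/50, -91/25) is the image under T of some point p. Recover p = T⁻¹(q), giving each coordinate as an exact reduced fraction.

T1 = [1 0 0; 0 1 3; 0 0 1]
T2·T1 = [-1 0 0; 0 1 3; 0 0 1]
T3·…·T1 = [-4/5 -3/5 -9/5; -3/5 4/5 12/5; 0 0 1]
T4·…·T1 = [24/25 -7/25 -21/25; -7/25 -24/25 -72/25; 0 0 1]
det M = -1; M⁻¹ = [24/25 -7/25 0; -7/25 -24/25 -3; 0 0 1]
M⁻¹ · (-1/50, -91/25)ᵀ = (1, 1/2)ᵀ

p = (1, 1/2)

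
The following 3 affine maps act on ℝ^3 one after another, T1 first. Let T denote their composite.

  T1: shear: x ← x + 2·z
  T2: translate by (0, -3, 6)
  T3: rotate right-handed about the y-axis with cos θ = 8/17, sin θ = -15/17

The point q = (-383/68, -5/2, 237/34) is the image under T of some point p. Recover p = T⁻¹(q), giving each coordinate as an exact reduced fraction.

p = (-1, 1/2, 9/4)

T1 = [1 0 2 0; 0 1 0 0; 0 0 1 0; 0 0 0 1]
T2·T1 = [1 0 2 0; 0 1 0 -3; 0 0 1 6; 0 0 0 1]
T3·…·T1 = [8/17 0 1/17 -90/17; 0 1 0 -3; 15/17 0 38/17 48/17; 0 0 0 1]
det M = 1; M⁻¹ = [38/17 0 -1/17 12; 0 1 0 3; -15/17 0 8/17 -6; 0 0 0 1]
M⁻¹ · (-383/68, -5/2, 237/34)ᵀ = (-1, 1/2, 9/4)ᵀ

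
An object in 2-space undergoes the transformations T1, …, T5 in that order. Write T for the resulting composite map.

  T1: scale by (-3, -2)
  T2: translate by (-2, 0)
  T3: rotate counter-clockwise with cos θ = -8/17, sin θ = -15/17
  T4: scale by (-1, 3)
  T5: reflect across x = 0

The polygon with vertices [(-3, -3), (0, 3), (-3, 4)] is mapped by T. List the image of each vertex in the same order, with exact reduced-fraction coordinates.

T1 scale by (-3, -2): (-3, -3) → (9, 6); (0, 3) → (0, -6); (-3, 4) → (9, -8)
T2 translate by (-2, 0): (9, 6) → (7, 6); (0, -6) → (-2, -6); (9, -8) → (7, -8)
T3 rotate counter-clockwise with cos θ = -8/17, sin θ = -15/17: (7, 6) → (2, -9); (-2, -6) → (-74/17, 78/17); (7, -8) → (-176/17, -41/17)
T4 scale by (-1, 3): (2, -9) → (-2, -27); (-74/17, 78/17) → (74/17, 234/17); (-176/17, -41/17) → (176/17, -123/17)
T5 reflect across x = 0: (-2, -27) → (2, -27); (74/17, 234/17) → (-74/17, 234/17); (176/17, -123/17) → (-176/17, -123/17)

image vertices: (2, -27), (-74/17, 234/17), (-176/17, -123/17)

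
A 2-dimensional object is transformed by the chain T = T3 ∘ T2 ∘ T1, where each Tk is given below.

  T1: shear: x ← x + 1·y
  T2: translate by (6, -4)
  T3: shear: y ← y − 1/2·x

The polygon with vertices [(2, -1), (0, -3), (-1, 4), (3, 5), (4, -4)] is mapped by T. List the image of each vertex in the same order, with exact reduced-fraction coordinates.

T1 shear: x ← x + 1·y: (2, -1) → (1, -1); (0, -3) → (-3, -3); (-1, 4) → (3, 4); (3, 5) → (8, 5); (4, -4) → (0, -4)
T2 translate by (6, -4): (1, -1) → (7, -5); (-3, -3) → (3, -7); (3, 4) → (9, 0); (8, 5) → (14, 1); (0, -4) → (6, -8)
T3 shear: y ← y − 1/2·x: (7, -5) → (7, -17/2); (3, -7) → (3, -17/2); (9, 0) → (9, -9/2); (14, 1) → (14, -6); (6, -8) → (6, -11)

image vertices: (7, -17/2), (3, -17/2), (9, -9/2), (14, -6), (6, -11)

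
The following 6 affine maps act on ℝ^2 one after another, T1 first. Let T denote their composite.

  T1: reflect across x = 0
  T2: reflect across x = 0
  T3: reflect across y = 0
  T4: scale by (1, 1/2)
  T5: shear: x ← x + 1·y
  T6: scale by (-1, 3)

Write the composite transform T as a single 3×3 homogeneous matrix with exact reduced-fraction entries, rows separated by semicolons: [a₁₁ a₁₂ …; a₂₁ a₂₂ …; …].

T1 = [-1 0 0; 0 1 0; 0 0 1]
T2·T1 = [1 0 0; 0 1 0; 0 0 1]
T3·…·T1 = [1 0 0; 0 -1 0; 0 0 1]
T4·…·T1 = [1 0 0; 0 -1/2 0; 0 0 1]
T5·…·T1 = [1 -1/2 0; 0 -1/2 0; 0 0 1]
T6·…·T1 = [-1 1/2 0; 0 -3/2 0; 0 0 1]

T = [-1 1/2 0; 0 -3/2 0; 0 0 1]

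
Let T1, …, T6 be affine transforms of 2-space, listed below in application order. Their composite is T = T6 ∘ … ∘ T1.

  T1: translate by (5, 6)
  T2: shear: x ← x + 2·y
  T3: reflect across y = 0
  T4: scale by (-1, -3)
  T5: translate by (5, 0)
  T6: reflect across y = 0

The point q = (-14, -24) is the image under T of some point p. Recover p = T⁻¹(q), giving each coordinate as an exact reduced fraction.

p = (-2, 2)

T1 = [1 0 5; 0 1 6; 0 0 1]
T2·T1 = [1 2 17; 0 1 6; 0 0 1]
T3·…·T1 = [1 2 17; 0 -1 -6; 0 0 1]
T4·…·T1 = [-1 -2 -17; 0 3 18; 0 0 1]
T5·…·T1 = [-1 -2 -12; 0 3 18; 0 0 1]
T6·…·T1 = [-1 -2 -12; 0 -3 -18; 0 0 1]
det M = 3; M⁻¹ = [-1 2/3 0; 0 -1/3 -6; 0 0 1]
M⁻¹ · (-14, -24)ᵀ = (-2, 2)ᵀ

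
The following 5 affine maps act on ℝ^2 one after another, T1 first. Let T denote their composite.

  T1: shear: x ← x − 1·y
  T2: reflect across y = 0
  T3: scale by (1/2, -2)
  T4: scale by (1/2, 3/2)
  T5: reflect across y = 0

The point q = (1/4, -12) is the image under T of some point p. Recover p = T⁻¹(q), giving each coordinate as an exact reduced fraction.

T1 = [1 -1 0; 0 1 0; 0 0 1]
T2·T1 = [1 -1 0; 0 -1 0; 0 0 1]
T3·…·T1 = [1/2 -1/2 0; 0 2 0; 0 0 1]
T4·…·T1 = [1/4 -1/4 0; 0 3 0; 0 0 1]
T5·…·T1 = [1/4 -1/4 0; 0 -3 0; 0 0 1]
det M = -3/4; M⁻¹ = [4 -1/3 0; 0 -1/3 0; 0 0 1]
M⁻¹ · (1/4, -12)ᵀ = (5, 4)ᵀ

p = (5, 4)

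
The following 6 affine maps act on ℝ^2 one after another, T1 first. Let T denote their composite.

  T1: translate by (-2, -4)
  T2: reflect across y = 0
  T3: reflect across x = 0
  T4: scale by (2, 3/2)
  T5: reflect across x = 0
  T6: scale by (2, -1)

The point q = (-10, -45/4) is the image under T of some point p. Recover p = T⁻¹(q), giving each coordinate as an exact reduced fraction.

p = (-1/2, -7/2)

T1 = [1 0 -2; 0 1 -4; 0 0 1]
T2·T1 = [1 0 -2; 0 -1 4; 0 0 1]
T3·…·T1 = [-1 0 2; 0 -1 4; 0 0 1]
T4·…·T1 = [-2 0 4; 0 -3/2 6; 0 0 1]
T5·…·T1 = [2 0 -4; 0 -3/2 6; 0 0 1]
T6·…·T1 = [4 0 -8; 0 3/2 -6; 0 0 1]
det M = 6; M⁻¹ = [1/4 0 2; 0 2/3 4; 0 0 1]
M⁻¹ · (-10, -45/4)ᵀ = (-1/2, -7/2)ᵀ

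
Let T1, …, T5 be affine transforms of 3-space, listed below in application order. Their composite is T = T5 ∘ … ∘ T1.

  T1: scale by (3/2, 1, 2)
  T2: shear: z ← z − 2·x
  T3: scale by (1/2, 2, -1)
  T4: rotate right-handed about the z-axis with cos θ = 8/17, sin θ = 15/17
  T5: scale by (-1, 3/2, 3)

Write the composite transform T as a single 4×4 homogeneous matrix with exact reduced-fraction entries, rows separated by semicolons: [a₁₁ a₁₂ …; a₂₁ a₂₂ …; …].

T = [-6/17 30/17 0 0; 135/136 24/17 0 0; 9 0 -6 0; 0 0 0 1]

T1 = [3/2 0 0 0; 0 1 0 0; 0 0 2 0; 0 0 0 1]
T2·T1 = [3/2 0 0 0; 0 1 0 0; -3 0 2 0; 0 0 0 1]
T3·…·T1 = [3/4 0 0 0; 0 2 0 0; 3 0 -2 0; 0 0 0 1]
T4·…·T1 = [6/17 -30/17 0 0; 45/68 16/17 0 0; 3 0 -2 0; 0 0 0 1]
T5·…·T1 = [-6/17 30/17 0 0; 135/136 24/17 0 0; 9 0 -6 0; 0 0 0 1]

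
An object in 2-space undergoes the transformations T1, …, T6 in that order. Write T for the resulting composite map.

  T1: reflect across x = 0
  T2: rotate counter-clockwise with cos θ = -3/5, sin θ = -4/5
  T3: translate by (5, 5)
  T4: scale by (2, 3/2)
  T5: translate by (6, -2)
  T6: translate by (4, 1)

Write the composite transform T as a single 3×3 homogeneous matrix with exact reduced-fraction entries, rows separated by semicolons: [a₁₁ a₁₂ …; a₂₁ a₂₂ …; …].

T = [6/5 8/5 20; 6/5 -9/10 13/2; 0 0 1]

T1 = [-1 0 0; 0 1 0; 0 0 1]
T2·T1 = [3/5 4/5 0; 4/5 -3/5 0; 0 0 1]
T3·…·T1 = [3/5 4/5 5; 4/5 -3/5 5; 0 0 1]
T4·…·T1 = [6/5 8/5 10; 6/5 -9/10 15/2; 0 0 1]
T5·…·T1 = [6/5 8/5 16; 6/5 -9/10 11/2; 0 0 1]
T6·…·T1 = [6/5 8/5 20; 6/5 -9/10 13/2; 0 0 1]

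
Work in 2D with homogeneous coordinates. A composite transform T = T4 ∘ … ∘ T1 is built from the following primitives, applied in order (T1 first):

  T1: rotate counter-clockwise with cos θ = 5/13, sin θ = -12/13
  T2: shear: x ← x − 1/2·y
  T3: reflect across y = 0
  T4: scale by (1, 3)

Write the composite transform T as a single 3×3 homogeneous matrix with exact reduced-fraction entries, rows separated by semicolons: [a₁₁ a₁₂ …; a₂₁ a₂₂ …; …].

T1 = [5/13 12/13 0; -12/13 5/13 0; 0 0 1]
T2·T1 = [11/13 19/26 0; -12/13 5/13 0; 0 0 1]
T3·…·T1 = [11/13 19/26 0; 12/13 -5/13 0; 0 0 1]
T4·…·T1 = [11/13 19/26 0; 36/13 -15/13 0; 0 0 1]

T = [11/13 19/26 0; 36/13 -15/13 0; 0 0 1]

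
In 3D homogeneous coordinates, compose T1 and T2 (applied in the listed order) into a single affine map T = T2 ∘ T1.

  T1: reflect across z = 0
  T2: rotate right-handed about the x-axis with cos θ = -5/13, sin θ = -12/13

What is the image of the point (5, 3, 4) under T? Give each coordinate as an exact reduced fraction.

T(p) = (5, -63/13, -16/13)

T1 reflect across z = 0: (5, 3, 4) → (5, 3, -4)
T2 rotate right-handed about the x-axis with cos θ = -5/13, sin θ = -12/13: (5, 3, -4) → (5, -63/13, -16/13)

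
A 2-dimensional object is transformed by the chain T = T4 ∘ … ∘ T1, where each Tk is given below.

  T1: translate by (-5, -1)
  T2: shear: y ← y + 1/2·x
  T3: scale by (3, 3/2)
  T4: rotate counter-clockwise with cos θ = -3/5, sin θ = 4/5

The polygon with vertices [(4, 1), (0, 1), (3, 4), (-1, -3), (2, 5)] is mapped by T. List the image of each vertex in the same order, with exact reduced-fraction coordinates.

image vertices: (12/5, -39/20), (12, -39/4), (6/5, -33/5), (96/5, -81/10), (12/5, -189/20)

T1 translate by (-5, -1): (4, 1) → (-1, 0); (0, 1) → (-5, 0); (3, 4) → (-2, 3); (-1, -3) → (-6, -4); (2, 5) → (-3, 4)
T2 shear: y ← y + 1/2·x: (-1, 0) → (-1, -1/2); (-5, 0) → (-5, -5/2); (-2, 3) → (-2, 2); (-6, -4) → (-6, -7); (-3, 4) → (-3, 5/2)
T3 scale by (3, 3/2): (-1, -1/2) → (-3, -3/4); (-5, -5/2) → (-15, -15/4); (-2, 2) → (-6, 3); (-6, -7) → (-18, -21/2); (-3, 5/2) → (-9, 15/4)
T4 rotate counter-clockwise with cos θ = -3/5, sin θ = 4/5: (-3, -3/4) → (12/5, -39/20); (-15, -15/4) → (12, -39/4); (-6, 3) → (6/5, -33/5); (-18, -21/2) → (96/5, -81/10); (-9, 15/4) → (12/5, -189/20)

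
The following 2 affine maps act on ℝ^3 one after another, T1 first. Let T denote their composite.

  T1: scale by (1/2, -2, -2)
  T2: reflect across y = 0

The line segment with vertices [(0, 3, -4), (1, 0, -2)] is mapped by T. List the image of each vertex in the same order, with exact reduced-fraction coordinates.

image vertices: (0, 6, 8), (1/2, 0, 4)

T1 scale by (1/2, -2, -2): (0, 3, -4) → (0, -6, 8); (1, 0, -2) → (1/2, 0, 4)
T2 reflect across y = 0: (0, -6, 8) → (0, 6, 8); (1/2, 0, 4) → (1/2, 0, 4)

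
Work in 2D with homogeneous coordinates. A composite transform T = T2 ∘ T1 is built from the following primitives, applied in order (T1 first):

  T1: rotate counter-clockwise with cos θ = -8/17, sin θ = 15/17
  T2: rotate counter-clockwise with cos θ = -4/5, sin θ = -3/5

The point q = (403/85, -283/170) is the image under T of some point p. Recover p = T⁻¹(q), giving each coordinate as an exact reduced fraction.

p = (5, 1/2)

T1 = [-8/17 -15/17 0; 15/17 -8/17 0; 0 0 1]
T2·T1 = [77/85 36/85 0; -36/85 77/85 0; 0 0 1]
det M = 1; M⁻¹ = [77/85 -36/85 0; 36/85 77/85 0; 0 0 1]
M⁻¹ · (403/85, -283/170)ᵀ = (5, 1/2)ᵀ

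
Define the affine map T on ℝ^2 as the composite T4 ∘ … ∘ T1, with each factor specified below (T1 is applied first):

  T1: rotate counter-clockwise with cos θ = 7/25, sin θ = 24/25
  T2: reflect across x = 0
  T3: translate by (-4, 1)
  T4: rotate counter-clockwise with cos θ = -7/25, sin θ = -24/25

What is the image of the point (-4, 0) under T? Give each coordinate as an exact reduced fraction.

T(p) = (-48/25, 89/25)

T1 rotate counter-clockwise with cos θ = 7/25, sin θ = 24/25: (-4, 0) → (-28/25, -96/25)
T2 reflect across x = 0: (-28/25, -96/25) → (28/25, -96/25)
T3 translate by (-4, 1): (28/25, -96/25) → (-72/25, -71/25)
T4 rotate counter-clockwise with cos θ = -7/25, sin θ = -24/25: (-72/25, -71/25) → (-48/25, 89/25)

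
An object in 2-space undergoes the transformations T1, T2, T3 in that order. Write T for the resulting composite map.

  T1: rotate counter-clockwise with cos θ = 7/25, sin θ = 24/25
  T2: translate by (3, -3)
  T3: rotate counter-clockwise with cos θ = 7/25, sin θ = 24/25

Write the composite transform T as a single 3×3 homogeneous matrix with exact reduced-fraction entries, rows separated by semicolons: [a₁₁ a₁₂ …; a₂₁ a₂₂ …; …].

T = [-527/625 -336/625 93/25; 336/625 -527/625 51/25; 0 0 1]

T1 = [7/25 -24/25 0; 24/25 7/25 0; 0 0 1]
T2·T1 = [7/25 -24/25 3; 24/25 7/25 -3; 0 0 1]
T3·…·T1 = [-527/625 -336/625 93/25; 336/625 -527/625 51/25; 0 0 1]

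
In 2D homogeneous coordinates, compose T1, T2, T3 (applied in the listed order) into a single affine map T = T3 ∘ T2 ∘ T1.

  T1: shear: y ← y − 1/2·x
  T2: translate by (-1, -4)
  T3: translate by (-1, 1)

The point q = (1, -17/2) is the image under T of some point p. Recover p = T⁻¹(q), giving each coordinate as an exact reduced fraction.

T1 = [1 0 0; -1/2 1 0; 0 0 1]
T2·T1 = [1 0 -1; -1/2 1 -4; 0 0 1]
T3·…·T1 = [1 0 -2; -1/2 1 -3; 0 0 1]
det M = 1; M⁻¹ = [1 0 2; 1/2 1 4; 0 0 1]
M⁻¹ · (1, -17/2)ᵀ = (3, -4)ᵀ

p = (3, -4)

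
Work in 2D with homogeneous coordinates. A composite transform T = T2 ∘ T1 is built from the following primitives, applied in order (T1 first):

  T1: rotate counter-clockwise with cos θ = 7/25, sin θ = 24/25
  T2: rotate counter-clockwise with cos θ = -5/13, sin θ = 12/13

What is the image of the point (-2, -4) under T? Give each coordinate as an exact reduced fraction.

T(p) = (502/325, 1364/325)

T1 rotate counter-clockwise with cos θ = 7/25, sin θ = 24/25: (-2, -4) → (82/25, -76/25)
T2 rotate counter-clockwise with cos θ = -5/13, sin θ = 12/13: (82/25, -76/25) → (502/325, 1364/325)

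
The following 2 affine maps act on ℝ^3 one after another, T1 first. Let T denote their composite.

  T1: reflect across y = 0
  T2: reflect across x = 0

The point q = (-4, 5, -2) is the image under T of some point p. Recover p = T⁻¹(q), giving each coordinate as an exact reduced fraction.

p = (4, -5, -2)

T1 = [1 0 0 0; 0 -1 0 0; 0 0 1 0; 0 0 0 1]
T2·T1 = [-1 0 0 0; 0 -1 0 0; 0 0 1 0; 0 0 0 1]
det M = 1; M⁻¹ = [-1 0 0 0; 0 -1 0 0; 0 0 1 0; 0 0 0 1]
M⁻¹ · (-4, 5, -2)ᵀ = (4, -5, -2)ᵀ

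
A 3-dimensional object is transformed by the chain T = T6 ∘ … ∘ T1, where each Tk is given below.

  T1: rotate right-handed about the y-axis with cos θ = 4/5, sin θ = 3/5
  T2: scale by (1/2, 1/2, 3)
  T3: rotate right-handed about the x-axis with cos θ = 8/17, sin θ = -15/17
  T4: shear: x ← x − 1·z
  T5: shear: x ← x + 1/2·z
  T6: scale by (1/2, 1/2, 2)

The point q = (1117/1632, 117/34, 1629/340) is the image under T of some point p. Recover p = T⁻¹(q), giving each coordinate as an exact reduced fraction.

p = (8/3, 9/4, 5)

T1 = [4/5 0 3/5 0; 0 1 0 0; -3/5 0 4/5 0; 0 0 0 1]
T2·T1 = [2/5 0 3/10 0; 0 1/2 0 0; -9/5 0 12/5 0; 0 0 0 1]
T3·…·T1 = [2/5 0 3/10 0; -27/17 4/17 36/17 0; -72/85 -15/34 96/85 0; 0 0 0 1]
T4·…·T1 = [106/85 15/34 -141/170 0; -27/17 4/17 36/17 0; -72/85 -15/34 96/85 0; 0 0 0 1]
T5·…·T1 = [14/17 15/68 -9/34 0; -27/17 4/17 36/17 0; -72/85 -15/34 96/85 0; 0 0 0 1]
T6·…·T1 = [7/17 15/136 -9/68 0; -27/34 2/17 18/17 0; -144/85 -15/17 192/85 0; 0 0 0 1]
det M = 3/8; M⁻¹ = [16/5 -6/17 6/17 0; 0 32/17 -15/17 0; 12/5 8/17 37/102 0; 0 0 0 1]
M⁻¹ · (1117/1632, 117/34, 1629/340)ᵀ = (8/3, 9/4, 5)ᵀ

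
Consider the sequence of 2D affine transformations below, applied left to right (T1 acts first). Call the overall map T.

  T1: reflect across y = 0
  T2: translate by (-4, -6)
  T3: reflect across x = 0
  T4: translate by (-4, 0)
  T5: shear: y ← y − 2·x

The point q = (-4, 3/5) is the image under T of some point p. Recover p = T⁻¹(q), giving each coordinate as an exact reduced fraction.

p = (4, 7/5)

T1 = [1 0 0; 0 -1 0; 0 0 1]
T2·T1 = [1 0 -4; 0 -1 -6; 0 0 1]
T3·…·T1 = [-1 0 4; 0 -1 -6; 0 0 1]
T4·…·T1 = [-1 0 0; 0 -1 -6; 0 0 1]
T5·…·T1 = [-1 0 0; 2 -1 -6; 0 0 1]
det M = 1; M⁻¹ = [-1 0 0; -2 -1 -6; 0 0 1]
M⁻¹ · (-4, 3/5)ᵀ = (4, 7/5)ᵀ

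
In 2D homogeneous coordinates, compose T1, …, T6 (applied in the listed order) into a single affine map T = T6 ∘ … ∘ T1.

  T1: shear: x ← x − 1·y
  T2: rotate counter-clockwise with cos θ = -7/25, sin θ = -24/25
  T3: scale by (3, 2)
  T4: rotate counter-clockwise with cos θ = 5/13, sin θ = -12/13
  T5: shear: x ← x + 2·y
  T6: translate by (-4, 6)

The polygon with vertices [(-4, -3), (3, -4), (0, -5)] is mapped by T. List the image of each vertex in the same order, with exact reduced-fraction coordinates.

image vertices: (877/65, 948/65), (161/65, 1154/65), (759/65, 1336/65)

T1 shear: x ← x − 1·y: (-4, -3) → (-1, -3); (3, -4) → (7, -4); (0, -5) → (5, -5)
T2 rotate counter-clockwise with cos θ = -7/25, sin θ = -24/25: (-1, -3) → (-13/5, 9/5); (7, -4) → (-29/5, -28/5); (5, -5) → (-31/5, -17/5)
T3 scale by (3, 2): (-13/5, 9/5) → (-39/5, 18/5); (-29/5, -28/5) → (-87/5, -56/5); (-31/5, -17/5) → (-93/5, -34/5)
T4 rotate counter-clockwise with cos θ = 5/13, sin θ = -12/13: (-39/5, 18/5) → (21/65, 558/65); (-87/5, -56/5) → (-1107/65, 764/65); (-93/5, -34/5) → (-873/65, 946/65)
T5 shear: x ← x + 2·y: (21/65, 558/65) → (1137/65, 558/65); (-1107/65, 764/65) → (421/65, 764/65); (-873/65, 946/65) → (1019/65, 946/65)
T6 translate by (-4, 6): (1137/65, 558/65) → (877/65, 948/65); (421/65, 764/65) → (161/65, 1154/65); (1019/65, 946/65) → (759/65, 1336/65)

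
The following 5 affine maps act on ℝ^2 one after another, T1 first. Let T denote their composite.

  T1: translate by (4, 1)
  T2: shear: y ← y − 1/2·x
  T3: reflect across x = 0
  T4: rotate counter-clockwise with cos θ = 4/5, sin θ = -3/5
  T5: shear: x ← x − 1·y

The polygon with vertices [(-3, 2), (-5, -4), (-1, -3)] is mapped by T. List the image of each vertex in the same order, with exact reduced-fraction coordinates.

image vertices: (-19/10, 13/5), (19/10, -13/5), (-7/2, -1)

T1 translate by (4, 1): (-3, 2) → (1, 3); (-5, -4) → (-1, -3); (-1, -3) → (3, -2)
T2 shear: y ← y − 1/2·x: (1, 3) → (1, 5/2); (-1, -3) → (-1, -5/2); (3, -2) → (3, -7/2)
T3 reflect across x = 0: (1, 5/2) → (-1, 5/2); (-1, -5/2) → (1, -5/2); (3, -7/2) → (-3, -7/2)
T4 rotate counter-clockwise with cos θ = 4/5, sin θ = -3/5: (-1, 5/2) → (7/10, 13/5); (1, -5/2) → (-7/10, -13/5); (-3, -7/2) → (-9/2, -1)
T5 shear: x ← x − 1·y: (7/10, 13/5) → (-19/10, 13/5); (-7/10, -13/5) → (19/10, -13/5); (-9/2, -1) → (-7/2, -1)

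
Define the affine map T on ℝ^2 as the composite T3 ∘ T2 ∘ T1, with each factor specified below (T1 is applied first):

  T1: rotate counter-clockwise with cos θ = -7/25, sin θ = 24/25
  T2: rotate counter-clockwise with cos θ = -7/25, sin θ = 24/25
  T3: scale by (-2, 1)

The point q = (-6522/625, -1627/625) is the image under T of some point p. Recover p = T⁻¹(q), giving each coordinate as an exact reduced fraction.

p = (-3, 5)

T1 = [-7/25 -24/25 0; 24/25 -7/25 0; 0 0 1]
T2·T1 = [-527/625 336/625 0; -336/625 -527/625 0; 0 0 1]
T3·…·T1 = [1054/625 -672/625 0; -336/625 -527/625 0; 0 0 1]
det M = -2; M⁻¹ = [527/1250 -336/625 0; -168/625 -527/625 0; 0 0 1]
M⁻¹ · (-6522/625, -1627/625)ᵀ = (-3, 5)ᵀ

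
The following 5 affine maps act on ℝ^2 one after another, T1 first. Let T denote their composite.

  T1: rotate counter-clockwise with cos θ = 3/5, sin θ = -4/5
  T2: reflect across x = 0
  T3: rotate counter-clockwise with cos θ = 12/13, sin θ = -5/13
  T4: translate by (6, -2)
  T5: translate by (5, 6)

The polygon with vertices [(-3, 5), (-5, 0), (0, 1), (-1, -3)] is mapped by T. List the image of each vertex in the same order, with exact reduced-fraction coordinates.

image vertices: (718/65, 639/65), (199/13, 85/13), (682/65, 316/65), (174/13, 25/13)

T1 rotate counter-clockwise with cos θ = 3/5, sin θ = -4/5: (-3, 5) → (11/5, 27/5); (-5, 0) → (-3, 4); (0, 1) → (4/5, 3/5); (-1, -3) → (-3, -1)
T2 reflect across x = 0: (11/5, 27/5) → (-11/5, 27/5); (-3, 4) → (3, 4); (4/5, 3/5) → (-4/5, 3/5); (-3, -1) → (3, -1)
T3 rotate counter-clockwise with cos θ = 12/13, sin θ = -5/13: (-11/5, 27/5) → (3/65, 379/65); (3, 4) → (56/13, 33/13); (-4/5, 3/5) → (-33/65, 56/65); (3, -1) → (31/13, -27/13)
T4 translate by (6, -2): (3/65, 379/65) → (393/65, 249/65); (56/13, 33/13) → (134/13, 7/13); (-33/65, 56/65) → (357/65, -74/65); (31/13, -27/13) → (109/13, -53/13)
T5 translate by (5, 6): (393/65, 249/65) → (718/65, 639/65); (134/13, 7/13) → (199/13, 85/13); (357/65, -74/65) → (682/65, 316/65); (109/13, -53/13) → (174/13, 25/13)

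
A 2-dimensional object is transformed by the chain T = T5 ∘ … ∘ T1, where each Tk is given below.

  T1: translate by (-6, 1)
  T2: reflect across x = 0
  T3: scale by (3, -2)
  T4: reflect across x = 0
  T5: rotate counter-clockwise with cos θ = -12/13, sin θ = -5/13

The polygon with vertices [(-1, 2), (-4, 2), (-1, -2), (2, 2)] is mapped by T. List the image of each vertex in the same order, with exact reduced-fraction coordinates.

T1 translate by (-6, 1): (-1, 2) → (-7, 3); (-4, 2) → (-10, 3); (-1, -2) → (-7, -1); (2, 2) → (-4, 3)
T2 reflect across x = 0: (-7, 3) → (7, 3); (-10, 3) → (10, 3); (-7, -1) → (7, -1); (-4, 3) → (4, 3)
T3 scale by (3, -2): (7, 3) → (21, -6); (10, 3) → (30, -6); (7, -1) → (21, 2); (4, 3) → (12, -6)
T4 reflect across x = 0: (21, -6) → (-21, -6); (30, -6) → (-30, -6); (21, 2) → (-21, 2); (12, -6) → (-12, -6)
T5 rotate counter-clockwise with cos θ = -12/13, sin θ = -5/13: (-21, -6) → (222/13, 177/13); (-30, -6) → (330/13, 222/13); (-21, 2) → (262/13, 81/13); (-12, -6) → (114/13, 132/13)

image vertices: (222/13, 177/13), (330/13, 222/13), (262/13, 81/13), (114/13, 132/13)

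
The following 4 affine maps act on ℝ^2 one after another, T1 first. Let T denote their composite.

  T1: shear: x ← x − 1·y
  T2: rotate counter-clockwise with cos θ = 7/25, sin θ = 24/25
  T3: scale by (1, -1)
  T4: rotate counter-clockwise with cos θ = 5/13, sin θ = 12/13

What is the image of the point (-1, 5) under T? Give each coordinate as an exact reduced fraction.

T(p) = (-2118/325, -1399/325)

T1 shear: x ← x − 1·y: (-1, 5) → (-6, 5)
T2 rotate counter-clockwise with cos θ = 7/25, sin θ = 24/25: (-6, 5) → (-162/25, -109/25)
T3 scale by (1, -1): (-162/25, -109/25) → (-162/25, 109/25)
T4 rotate counter-clockwise with cos θ = 5/13, sin θ = 12/13: (-162/25, 109/25) → (-2118/325, -1399/325)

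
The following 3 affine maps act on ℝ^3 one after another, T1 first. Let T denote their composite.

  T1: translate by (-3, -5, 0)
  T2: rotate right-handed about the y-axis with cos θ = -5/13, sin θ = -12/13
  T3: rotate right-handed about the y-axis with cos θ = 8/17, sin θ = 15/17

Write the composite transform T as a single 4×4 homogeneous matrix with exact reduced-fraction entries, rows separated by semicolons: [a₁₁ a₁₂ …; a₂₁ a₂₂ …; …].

T = [140/221 0 -171/221 -420/221; 0 1 0 -5; 171/221 0 140/221 -513/221; 0 0 0 1]

T1 = [1 0 0 -3; 0 1 0 -5; 0 0 1 0; 0 0 0 1]
T2·T1 = [-5/13 0 -12/13 15/13; 0 1 0 -5; 12/13 0 -5/13 -36/13; 0 0 0 1]
T3·…·T1 = [140/221 0 -171/221 -420/221; 0 1 0 -5; 171/221 0 140/221 -513/221; 0 0 0 1]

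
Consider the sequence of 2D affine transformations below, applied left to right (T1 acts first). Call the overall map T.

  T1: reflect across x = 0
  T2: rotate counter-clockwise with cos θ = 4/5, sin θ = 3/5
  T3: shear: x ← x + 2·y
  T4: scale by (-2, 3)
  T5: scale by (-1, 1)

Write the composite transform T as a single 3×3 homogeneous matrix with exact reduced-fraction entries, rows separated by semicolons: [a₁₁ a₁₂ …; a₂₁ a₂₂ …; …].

T1 = [-1 0 0; 0 1 0; 0 0 1]
T2·T1 = [-4/5 -3/5 0; -3/5 4/5 0; 0 0 1]
T3·…·T1 = [-2 1 0; -3/5 4/5 0; 0 0 1]
T4·…·T1 = [4 -2 0; -9/5 12/5 0; 0 0 1]
T5·…·T1 = [-4 2 0; -9/5 12/5 0; 0 0 1]

T = [-4 2 0; -9/5 12/5 0; 0 0 1]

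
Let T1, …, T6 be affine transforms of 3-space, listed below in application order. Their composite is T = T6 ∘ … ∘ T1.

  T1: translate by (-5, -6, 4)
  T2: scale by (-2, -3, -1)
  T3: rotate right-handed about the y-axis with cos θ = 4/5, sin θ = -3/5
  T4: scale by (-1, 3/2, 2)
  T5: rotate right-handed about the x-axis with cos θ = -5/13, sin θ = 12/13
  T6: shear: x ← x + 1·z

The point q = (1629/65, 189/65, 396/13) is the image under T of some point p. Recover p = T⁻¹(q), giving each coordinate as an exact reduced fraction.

p = (5, 0, 5)

T1 = [1 0 0 -5; 0 1 0 -6; 0 0 1 4; 0 0 0 1]
T2·T1 = [-2 0 0 10; 0 -3 0 18; 0 0 -1 -4; 0 0 0 1]
T3·…·T1 = [-8/5 0 3/5 52/5; 0 -3 0 18; -6/5 0 -4/5 14/5; 0 0 0 1]
T4·…·T1 = [8/5 0 -3/5 -52/5; 0 -9/2 0 27; -12/5 0 -8/5 28/5; 0 0 0 1]
T5·…·T1 = [8/5 0 -3/5 -52/5; 144/65 45/26 96/65 -1011/65; 12/13 -54/13 8/13 296/13; 0 0 0 1]
T6·…·T1 = [164/65 -54/13 1/65 804/65; 144/65 45/26 96/65 -1011/65; 12/13 -54/13 8/13 296/13; 0 0 0 1]
det M = 18; M⁻¹ = [2/5 9/65 -89/260 5; 0 10/117 -8/39 6; -3/5 24/65 49/65 -4; 0 0 0 1]
M⁻¹ · (1629/65, 189/65, 396/13)ᵀ = (5, 0, 5)ᵀ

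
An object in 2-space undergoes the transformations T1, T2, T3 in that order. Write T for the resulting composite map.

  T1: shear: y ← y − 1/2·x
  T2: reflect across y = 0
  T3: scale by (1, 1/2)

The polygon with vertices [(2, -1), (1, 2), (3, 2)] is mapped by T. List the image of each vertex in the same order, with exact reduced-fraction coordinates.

T1 shear: y ← y − 1/2·x: (2, -1) → (2, -2); (1, 2) → (1, 3/2); (3, 2) → (3, 1/2)
T2 reflect across y = 0: (2, -2) → (2, 2); (1, 3/2) → (1, -3/2); (3, 1/2) → (3, -1/2)
T3 scale by (1, 1/2): (2, 2) → (2, 1); (1, -3/2) → (1, -3/4); (3, -1/2) → (3, -1/4)

image vertices: (2, 1), (1, -3/4), (3, -1/4)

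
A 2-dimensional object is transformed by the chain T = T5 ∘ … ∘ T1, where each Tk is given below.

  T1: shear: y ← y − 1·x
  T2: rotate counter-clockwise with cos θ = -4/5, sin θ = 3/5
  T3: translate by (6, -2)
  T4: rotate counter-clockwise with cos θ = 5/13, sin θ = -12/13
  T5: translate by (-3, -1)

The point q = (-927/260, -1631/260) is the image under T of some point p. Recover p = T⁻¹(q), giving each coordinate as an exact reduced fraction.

p = (3/4, 2)

T1 = [1 0 0; -1 1 0; 0 0 1]
T2·T1 = [-1/5 -3/5 0; 7/5 -4/5 0; 0 0 1]
T3·…·T1 = [-1/5 -3/5 6; 7/5 -4/5 -2; 0 0 1]
T4·…·T1 = [79/65 -63/65 6/13; 47/65 16/65 -82/13; 0 0 1]
T5·…·T1 = [79/65 -63/65 -33/13; 47/65 16/65 -95/13; 0 0 1]
det M = 1; M⁻¹ = [16/65 63/65 501/65; -47/65 79/65 458/65; 0 0 1]
M⁻¹ · (-927/260, -1631/260)ᵀ = (3/4, 2)ᵀ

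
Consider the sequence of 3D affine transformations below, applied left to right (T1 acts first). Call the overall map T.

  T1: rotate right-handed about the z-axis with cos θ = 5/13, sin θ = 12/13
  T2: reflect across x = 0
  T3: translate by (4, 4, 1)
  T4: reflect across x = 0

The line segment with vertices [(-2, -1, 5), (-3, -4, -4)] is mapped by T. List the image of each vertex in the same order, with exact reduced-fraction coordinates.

T1 rotate right-handed about the z-axis with cos θ = 5/13, sin θ = 12/13: (-2, -1, 5) → (2/13, -29/13, 5); (-3, -4, -4) → (33/13, -56/13, -4)
T2 reflect across x = 0: (2/13, -29/13, 5) → (-2/13, -29/13, 5); (33/13, -56/13, -4) → (-33/13, -56/13, -4)
T3 translate by (4, 4, 1): (-2/13, -29/13, 5) → (50/13, 23/13, 6); (-33/13, -56/13, -4) → (19/13, -4/13, -3)
T4 reflect across x = 0: (50/13, 23/13, 6) → (-50/13, 23/13, 6); (19/13, -4/13, -3) → (-19/13, -4/13, -3)

image vertices: (-50/13, 23/13, 6), (-19/13, -4/13, -3)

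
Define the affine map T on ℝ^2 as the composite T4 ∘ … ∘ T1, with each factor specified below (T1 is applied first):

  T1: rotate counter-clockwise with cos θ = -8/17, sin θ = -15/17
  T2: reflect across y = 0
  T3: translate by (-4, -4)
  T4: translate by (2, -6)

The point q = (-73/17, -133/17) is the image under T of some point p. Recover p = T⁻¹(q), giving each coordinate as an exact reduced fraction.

T1 = [-8/17 15/17 0; -15/17 -8/17 0; 0 0 1]
T2·T1 = [-8/17 15/17 0; 15/17 8/17 0; 0 0 1]
T3·…·T1 = [-8/17 15/17 -4; 15/17 8/17 -4; 0 0 1]
T4·…·T1 = [-8/17 15/17 -2; 15/17 8/17 -10; 0 0 1]
det M = -1; M⁻¹ = [-8/17 15/17 134/17; 15/17 8/17 110/17; 0 0 1]
M⁻¹ · (-73/17, -133/17)ᵀ = (3, -1)ᵀ

p = (3, -1)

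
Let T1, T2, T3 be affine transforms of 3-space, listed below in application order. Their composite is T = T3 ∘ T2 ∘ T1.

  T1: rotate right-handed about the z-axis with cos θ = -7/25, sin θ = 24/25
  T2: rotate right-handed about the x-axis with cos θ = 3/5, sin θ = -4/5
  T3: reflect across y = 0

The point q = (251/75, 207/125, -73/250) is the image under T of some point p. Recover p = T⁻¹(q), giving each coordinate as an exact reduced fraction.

T1 = [-7/25 -24/25 0 0; 24/25 -7/25 0 0; 0 0 1 0; 0 0 0 1]
T2·T1 = [-7/25 -24/25 0 0; 72/125 -21/125 4/5 0; -96/125 28/125 3/5 0; 0 0 0 1]
T3·…·T1 = [-7/25 -24/25 0 0; -72/125 21/125 -4/5 0; -96/125 28/125 3/5 0; 0 0 0 1]
det M = -1; M⁻¹ = [-7/25 -72/125 -96/125 0; -24/25 21/125 28/125 0; 0 -4/5 3/5 0; 0 0 0 1]
M⁻¹ · (251/75, 207/125, -73/250)ᵀ = (-5/3, -3, -3/2)ᵀ

p = (-5/3, -3, -3/2)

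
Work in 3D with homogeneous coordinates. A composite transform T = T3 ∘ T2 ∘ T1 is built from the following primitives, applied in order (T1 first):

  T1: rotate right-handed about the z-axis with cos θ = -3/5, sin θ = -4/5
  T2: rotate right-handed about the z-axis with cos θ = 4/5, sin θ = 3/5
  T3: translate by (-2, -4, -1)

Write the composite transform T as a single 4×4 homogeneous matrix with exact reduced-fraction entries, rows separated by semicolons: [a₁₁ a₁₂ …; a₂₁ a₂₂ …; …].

T1 = [-3/5 4/5 0 0; -4/5 -3/5 0 0; 0 0 1 0; 0 0 0 1]
T2·T1 = [0 1 0 0; -1 0 0 0; 0 0 1 0; 0 0 0 1]
T3·…·T1 = [0 1 0 -2; -1 0 0 -4; 0 0 1 -1; 0 0 0 1]

T = [0 1 0 -2; -1 0 0 -4; 0 0 1 -1; 0 0 0 1]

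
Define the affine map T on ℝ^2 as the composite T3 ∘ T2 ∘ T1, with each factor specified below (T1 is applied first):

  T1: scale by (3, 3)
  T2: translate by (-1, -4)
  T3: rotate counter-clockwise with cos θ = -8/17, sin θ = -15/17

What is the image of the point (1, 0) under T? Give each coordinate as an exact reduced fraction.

T(p) = (-76/17, 2/17)

T1 scale by (3, 3): (1, 0) → (3, 0)
T2 translate by (-1, -4): (3, 0) → (2, -4)
T3 rotate counter-clockwise with cos θ = -8/17, sin θ = -15/17: (2, -4) → (-76/17, 2/17)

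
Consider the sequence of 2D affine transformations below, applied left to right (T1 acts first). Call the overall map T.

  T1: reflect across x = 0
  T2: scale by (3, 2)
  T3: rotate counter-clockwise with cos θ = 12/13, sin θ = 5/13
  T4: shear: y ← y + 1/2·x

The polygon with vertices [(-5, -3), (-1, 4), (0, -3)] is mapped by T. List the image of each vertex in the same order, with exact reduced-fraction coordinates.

T1 reflect across x = 0: (-5, -3) → (5, -3); (-1, 4) → (1, 4); (0, -3) → (0, -3)
T2 scale by (3, 2): (5, -3) → (15, -6); (1, 4) → (3, 8); (0, -3) → (0, -6)
T3 rotate counter-clockwise with cos θ = 12/13, sin θ = 5/13: (15, -6) → (210/13, 3/13); (3, 8) → (-4/13, 111/13); (0, -6) → (30/13, -72/13)
T4 shear: y ← y + 1/2·x: (210/13, 3/13) → (210/13, 108/13); (-4/13, 111/13) → (-4/13, 109/13); (30/13, -72/13) → (30/13, -57/13)

image vertices: (210/13, 108/13), (-4/13, 109/13), (30/13, -57/13)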